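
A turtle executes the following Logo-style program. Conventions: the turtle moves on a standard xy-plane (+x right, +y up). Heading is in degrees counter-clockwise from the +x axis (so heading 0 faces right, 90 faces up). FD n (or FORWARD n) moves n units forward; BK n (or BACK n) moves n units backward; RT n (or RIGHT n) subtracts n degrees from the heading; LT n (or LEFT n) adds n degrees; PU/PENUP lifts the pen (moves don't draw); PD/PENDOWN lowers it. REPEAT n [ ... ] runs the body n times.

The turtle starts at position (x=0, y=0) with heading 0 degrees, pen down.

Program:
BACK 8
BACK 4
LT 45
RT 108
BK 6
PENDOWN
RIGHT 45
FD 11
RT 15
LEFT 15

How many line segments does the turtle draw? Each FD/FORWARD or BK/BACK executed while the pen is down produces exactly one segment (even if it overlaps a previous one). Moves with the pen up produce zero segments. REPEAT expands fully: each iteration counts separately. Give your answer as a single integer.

Answer: 4

Derivation:
Executing turtle program step by step:
Start: pos=(0,0), heading=0, pen down
BK 8: (0,0) -> (-8,0) [heading=0, draw]
BK 4: (-8,0) -> (-12,0) [heading=0, draw]
LT 45: heading 0 -> 45
RT 108: heading 45 -> 297
BK 6: (-12,0) -> (-14.724,5.346) [heading=297, draw]
PD: pen down
RT 45: heading 297 -> 252
FD 11: (-14.724,5.346) -> (-18.123,-5.116) [heading=252, draw]
RT 15: heading 252 -> 237
LT 15: heading 237 -> 252
Final: pos=(-18.123,-5.116), heading=252, 4 segment(s) drawn
Segments drawn: 4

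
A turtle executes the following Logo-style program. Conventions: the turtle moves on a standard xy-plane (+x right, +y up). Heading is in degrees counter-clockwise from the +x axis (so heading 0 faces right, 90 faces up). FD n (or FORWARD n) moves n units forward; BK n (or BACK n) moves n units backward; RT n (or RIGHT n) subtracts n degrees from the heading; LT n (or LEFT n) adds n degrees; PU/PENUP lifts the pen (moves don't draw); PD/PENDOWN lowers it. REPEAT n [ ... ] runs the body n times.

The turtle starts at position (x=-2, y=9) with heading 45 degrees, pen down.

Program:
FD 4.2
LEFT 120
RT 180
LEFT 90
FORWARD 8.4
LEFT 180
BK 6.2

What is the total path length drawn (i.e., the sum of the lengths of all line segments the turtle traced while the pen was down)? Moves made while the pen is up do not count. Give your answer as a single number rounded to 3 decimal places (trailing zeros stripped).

Executing turtle program step by step:
Start: pos=(-2,9), heading=45, pen down
FD 4.2: (-2,9) -> (0.97,11.97) [heading=45, draw]
LT 120: heading 45 -> 165
RT 180: heading 165 -> 345
LT 90: heading 345 -> 75
FD 8.4: (0.97,11.97) -> (3.144,20.084) [heading=75, draw]
LT 180: heading 75 -> 255
BK 6.2: (3.144,20.084) -> (4.749,26.072) [heading=255, draw]
Final: pos=(4.749,26.072), heading=255, 3 segment(s) drawn

Segment lengths:
  seg 1: (-2,9) -> (0.97,11.97), length = 4.2
  seg 2: (0.97,11.97) -> (3.144,20.084), length = 8.4
  seg 3: (3.144,20.084) -> (4.749,26.072), length = 6.2
Total = 18.8

Answer: 18.8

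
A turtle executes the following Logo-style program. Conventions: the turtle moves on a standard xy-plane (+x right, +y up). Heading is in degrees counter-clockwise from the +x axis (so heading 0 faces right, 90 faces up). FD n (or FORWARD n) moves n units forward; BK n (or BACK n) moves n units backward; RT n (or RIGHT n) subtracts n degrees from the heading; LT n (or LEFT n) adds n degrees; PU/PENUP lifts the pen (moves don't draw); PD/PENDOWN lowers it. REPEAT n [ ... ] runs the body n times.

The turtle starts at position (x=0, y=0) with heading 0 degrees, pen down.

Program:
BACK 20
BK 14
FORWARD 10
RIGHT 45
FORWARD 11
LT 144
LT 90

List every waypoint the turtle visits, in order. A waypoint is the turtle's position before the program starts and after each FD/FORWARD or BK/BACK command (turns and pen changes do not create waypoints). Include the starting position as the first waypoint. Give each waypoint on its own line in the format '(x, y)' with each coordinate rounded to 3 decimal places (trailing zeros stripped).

Executing turtle program step by step:
Start: pos=(0,0), heading=0, pen down
BK 20: (0,0) -> (-20,0) [heading=0, draw]
BK 14: (-20,0) -> (-34,0) [heading=0, draw]
FD 10: (-34,0) -> (-24,0) [heading=0, draw]
RT 45: heading 0 -> 315
FD 11: (-24,0) -> (-16.222,-7.778) [heading=315, draw]
LT 144: heading 315 -> 99
LT 90: heading 99 -> 189
Final: pos=(-16.222,-7.778), heading=189, 4 segment(s) drawn
Waypoints (5 total):
(0, 0)
(-20, 0)
(-34, 0)
(-24, 0)
(-16.222, -7.778)

Answer: (0, 0)
(-20, 0)
(-34, 0)
(-24, 0)
(-16.222, -7.778)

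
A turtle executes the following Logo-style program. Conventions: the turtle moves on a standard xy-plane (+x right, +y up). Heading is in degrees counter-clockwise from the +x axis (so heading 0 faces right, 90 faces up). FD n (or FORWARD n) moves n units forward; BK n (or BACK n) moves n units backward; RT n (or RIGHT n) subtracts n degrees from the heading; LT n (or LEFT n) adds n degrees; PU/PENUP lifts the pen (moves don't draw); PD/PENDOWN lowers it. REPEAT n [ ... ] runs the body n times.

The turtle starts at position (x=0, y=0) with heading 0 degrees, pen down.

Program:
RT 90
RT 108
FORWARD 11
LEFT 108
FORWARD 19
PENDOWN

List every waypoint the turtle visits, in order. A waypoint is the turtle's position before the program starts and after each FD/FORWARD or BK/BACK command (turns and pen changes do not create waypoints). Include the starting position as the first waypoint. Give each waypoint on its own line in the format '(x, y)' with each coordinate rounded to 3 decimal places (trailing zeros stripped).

Executing turtle program step by step:
Start: pos=(0,0), heading=0, pen down
RT 90: heading 0 -> 270
RT 108: heading 270 -> 162
FD 11: (0,0) -> (-10.462,3.399) [heading=162, draw]
LT 108: heading 162 -> 270
FD 19: (-10.462,3.399) -> (-10.462,-15.601) [heading=270, draw]
PD: pen down
Final: pos=(-10.462,-15.601), heading=270, 2 segment(s) drawn
Waypoints (3 total):
(0, 0)
(-10.462, 3.399)
(-10.462, -15.601)

Answer: (0, 0)
(-10.462, 3.399)
(-10.462, -15.601)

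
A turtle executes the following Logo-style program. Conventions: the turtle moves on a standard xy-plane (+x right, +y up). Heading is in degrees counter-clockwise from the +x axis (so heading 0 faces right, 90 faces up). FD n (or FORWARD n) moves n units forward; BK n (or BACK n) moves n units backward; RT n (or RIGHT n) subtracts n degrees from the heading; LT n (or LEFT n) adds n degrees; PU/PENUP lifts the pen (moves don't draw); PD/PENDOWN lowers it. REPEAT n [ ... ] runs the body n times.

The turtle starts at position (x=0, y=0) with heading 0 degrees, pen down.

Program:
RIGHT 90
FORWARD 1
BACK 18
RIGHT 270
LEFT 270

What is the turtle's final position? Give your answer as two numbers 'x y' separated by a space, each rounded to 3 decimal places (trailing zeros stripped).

Answer: 0 17

Derivation:
Executing turtle program step by step:
Start: pos=(0,0), heading=0, pen down
RT 90: heading 0 -> 270
FD 1: (0,0) -> (0,-1) [heading=270, draw]
BK 18: (0,-1) -> (0,17) [heading=270, draw]
RT 270: heading 270 -> 0
LT 270: heading 0 -> 270
Final: pos=(0,17), heading=270, 2 segment(s) drawn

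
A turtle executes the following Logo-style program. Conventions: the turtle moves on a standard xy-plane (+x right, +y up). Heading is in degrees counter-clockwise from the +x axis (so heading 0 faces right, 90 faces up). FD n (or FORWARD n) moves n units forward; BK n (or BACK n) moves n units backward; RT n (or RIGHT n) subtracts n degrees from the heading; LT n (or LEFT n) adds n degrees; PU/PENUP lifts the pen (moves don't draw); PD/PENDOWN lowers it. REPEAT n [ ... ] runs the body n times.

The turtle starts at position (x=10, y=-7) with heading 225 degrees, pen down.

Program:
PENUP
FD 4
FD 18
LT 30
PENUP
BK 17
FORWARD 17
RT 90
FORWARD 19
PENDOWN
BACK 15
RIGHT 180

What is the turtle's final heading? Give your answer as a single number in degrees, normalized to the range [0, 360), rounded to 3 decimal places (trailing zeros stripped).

Executing turtle program step by step:
Start: pos=(10,-7), heading=225, pen down
PU: pen up
FD 4: (10,-7) -> (7.172,-9.828) [heading=225, move]
FD 18: (7.172,-9.828) -> (-5.556,-22.556) [heading=225, move]
LT 30: heading 225 -> 255
PU: pen up
BK 17: (-5.556,-22.556) -> (-1.156,-6.136) [heading=255, move]
FD 17: (-1.156,-6.136) -> (-5.556,-22.556) [heading=255, move]
RT 90: heading 255 -> 165
FD 19: (-5.556,-22.556) -> (-23.909,-17.639) [heading=165, move]
PD: pen down
BK 15: (-23.909,-17.639) -> (-9.42,-21.521) [heading=165, draw]
RT 180: heading 165 -> 345
Final: pos=(-9.42,-21.521), heading=345, 1 segment(s) drawn

Answer: 345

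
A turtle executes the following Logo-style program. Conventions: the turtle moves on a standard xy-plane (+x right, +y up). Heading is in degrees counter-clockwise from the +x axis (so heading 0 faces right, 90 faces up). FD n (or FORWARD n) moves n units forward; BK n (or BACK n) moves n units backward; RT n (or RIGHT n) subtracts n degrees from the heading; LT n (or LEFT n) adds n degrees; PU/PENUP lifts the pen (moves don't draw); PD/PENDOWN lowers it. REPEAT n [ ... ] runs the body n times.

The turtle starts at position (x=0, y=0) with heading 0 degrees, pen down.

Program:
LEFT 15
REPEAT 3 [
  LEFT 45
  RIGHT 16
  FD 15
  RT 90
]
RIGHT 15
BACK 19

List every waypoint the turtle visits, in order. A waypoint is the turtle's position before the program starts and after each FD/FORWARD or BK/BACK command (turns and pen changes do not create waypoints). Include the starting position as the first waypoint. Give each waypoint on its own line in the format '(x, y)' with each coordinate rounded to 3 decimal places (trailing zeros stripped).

Executing turtle program step by step:
Start: pos=(0,0), heading=0, pen down
LT 15: heading 0 -> 15
REPEAT 3 [
  -- iteration 1/3 --
  LT 45: heading 15 -> 60
  RT 16: heading 60 -> 44
  FD 15: (0,0) -> (10.79,10.42) [heading=44, draw]
  RT 90: heading 44 -> 314
  -- iteration 2/3 --
  LT 45: heading 314 -> 359
  RT 16: heading 359 -> 343
  FD 15: (10.79,10.42) -> (25.135,6.034) [heading=343, draw]
  RT 90: heading 343 -> 253
  -- iteration 3/3 --
  LT 45: heading 253 -> 298
  RT 16: heading 298 -> 282
  FD 15: (25.135,6.034) -> (28.253,-8.638) [heading=282, draw]
  RT 90: heading 282 -> 192
]
RT 15: heading 192 -> 177
BK 19: (28.253,-8.638) -> (47.227,-9.632) [heading=177, draw]
Final: pos=(47.227,-9.632), heading=177, 4 segment(s) drawn
Waypoints (5 total):
(0, 0)
(10.79, 10.42)
(25.135, 6.034)
(28.253, -8.638)
(47.227, -9.632)

Answer: (0, 0)
(10.79, 10.42)
(25.135, 6.034)
(28.253, -8.638)
(47.227, -9.632)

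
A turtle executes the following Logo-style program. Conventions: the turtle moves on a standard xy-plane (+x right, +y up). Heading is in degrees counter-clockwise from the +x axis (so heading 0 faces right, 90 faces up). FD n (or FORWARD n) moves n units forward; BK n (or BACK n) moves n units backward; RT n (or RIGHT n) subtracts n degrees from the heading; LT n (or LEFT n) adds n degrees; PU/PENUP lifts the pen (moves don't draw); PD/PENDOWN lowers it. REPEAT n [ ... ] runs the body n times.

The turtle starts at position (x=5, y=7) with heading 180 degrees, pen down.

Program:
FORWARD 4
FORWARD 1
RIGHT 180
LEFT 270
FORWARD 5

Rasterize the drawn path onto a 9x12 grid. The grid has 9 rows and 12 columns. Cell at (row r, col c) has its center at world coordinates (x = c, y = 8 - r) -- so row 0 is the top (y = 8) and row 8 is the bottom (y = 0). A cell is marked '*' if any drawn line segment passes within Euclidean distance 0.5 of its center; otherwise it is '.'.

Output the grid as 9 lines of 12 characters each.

Segment 0: (5,7) -> (1,7)
Segment 1: (1,7) -> (0,7)
Segment 2: (0,7) -> (-0,2)

Answer: ............
******......
*...........
*...........
*...........
*...........
*...........
............
............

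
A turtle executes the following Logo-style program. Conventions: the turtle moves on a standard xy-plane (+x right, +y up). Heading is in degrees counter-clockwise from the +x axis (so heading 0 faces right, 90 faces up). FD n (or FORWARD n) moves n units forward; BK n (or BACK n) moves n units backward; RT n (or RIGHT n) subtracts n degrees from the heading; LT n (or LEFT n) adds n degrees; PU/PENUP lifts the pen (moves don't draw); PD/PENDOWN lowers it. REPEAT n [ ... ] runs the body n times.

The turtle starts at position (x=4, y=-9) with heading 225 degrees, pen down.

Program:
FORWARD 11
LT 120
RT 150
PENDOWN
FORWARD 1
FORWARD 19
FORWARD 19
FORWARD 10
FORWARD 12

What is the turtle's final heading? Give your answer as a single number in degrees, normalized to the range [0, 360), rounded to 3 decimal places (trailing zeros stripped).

Executing turtle program step by step:
Start: pos=(4,-9), heading=225, pen down
FD 11: (4,-9) -> (-3.778,-16.778) [heading=225, draw]
LT 120: heading 225 -> 345
RT 150: heading 345 -> 195
PD: pen down
FD 1: (-3.778,-16.778) -> (-4.744,-17.037) [heading=195, draw]
FD 19: (-4.744,-17.037) -> (-23.097,-21.955) [heading=195, draw]
FD 19: (-23.097,-21.955) -> (-41.449,-26.872) [heading=195, draw]
FD 10: (-41.449,-26.872) -> (-51.109,-29.46) [heading=195, draw]
FD 12: (-51.109,-29.46) -> (-62.7,-32.566) [heading=195, draw]
Final: pos=(-62.7,-32.566), heading=195, 6 segment(s) drawn

Answer: 195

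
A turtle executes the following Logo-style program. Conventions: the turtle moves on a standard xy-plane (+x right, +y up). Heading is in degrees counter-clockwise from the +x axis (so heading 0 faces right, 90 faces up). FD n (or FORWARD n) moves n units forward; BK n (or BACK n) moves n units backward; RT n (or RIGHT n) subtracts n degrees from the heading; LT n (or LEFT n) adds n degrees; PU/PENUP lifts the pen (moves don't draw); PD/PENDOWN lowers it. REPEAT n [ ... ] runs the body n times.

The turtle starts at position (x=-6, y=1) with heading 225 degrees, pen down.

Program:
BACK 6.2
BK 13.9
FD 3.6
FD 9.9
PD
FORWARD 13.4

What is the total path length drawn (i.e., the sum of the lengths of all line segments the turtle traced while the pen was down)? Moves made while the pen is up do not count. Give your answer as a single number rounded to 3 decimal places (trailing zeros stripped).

Answer: 47

Derivation:
Executing turtle program step by step:
Start: pos=(-6,1), heading=225, pen down
BK 6.2: (-6,1) -> (-1.616,5.384) [heading=225, draw]
BK 13.9: (-1.616,5.384) -> (8.213,15.213) [heading=225, draw]
FD 3.6: (8.213,15.213) -> (5.667,12.667) [heading=225, draw]
FD 9.9: (5.667,12.667) -> (-1.333,5.667) [heading=225, draw]
PD: pen down
FD 13.4: (-1.333,5.667) -> (-10.808,-3.808) [heading=225, draw]
Final: pos=(-10.808,-3.808), heading=225, 5 segment(s) drawn

Segment lengths:
  seg 1: (-6,1) -> (-1.616,5.384), length = 6.2
  seg 2: (-1.616,5.384) -> (8.213,15.213), length = 13.9
  seg 3: (8.213,15.213) -> (5.667,12.667), length = 3.6
  seg 4: (5.667,12.667) -> (-1.333,5.667), length = 9.9
  seg 5: (-1.333,5.667) -> (-10.808,-3.808), length = 13.4
Total = 47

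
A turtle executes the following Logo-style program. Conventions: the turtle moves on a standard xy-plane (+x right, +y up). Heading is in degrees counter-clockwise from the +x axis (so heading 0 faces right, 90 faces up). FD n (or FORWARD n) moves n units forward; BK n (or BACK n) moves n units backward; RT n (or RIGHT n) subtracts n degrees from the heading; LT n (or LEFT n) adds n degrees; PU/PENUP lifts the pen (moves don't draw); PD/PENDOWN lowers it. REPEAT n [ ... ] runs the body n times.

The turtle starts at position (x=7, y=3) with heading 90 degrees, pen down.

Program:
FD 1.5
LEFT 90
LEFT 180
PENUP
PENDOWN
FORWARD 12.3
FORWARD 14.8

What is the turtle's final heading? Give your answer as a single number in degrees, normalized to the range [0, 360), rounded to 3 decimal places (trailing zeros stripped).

Executing turtle program step by step:
Start: pos=(7,3), heading=90, pen down
FD 1.5: (7,3) -> (7,4.5) [heading=90, draw]
LT 90: heading 90 -> 180
LT 180: heading 180 -> 0
PU: pen up
PD: pen down
FD 12.3: (7,4.5) -> (19.3,4.5) [heading=0, draw]
FD 14.8: (19.3,4.5) -> (34.1,4.5) [heading=0, draw]
Final: pos=(34.1,4.5), heading=0, 3 segment(s) drawn

Answer: 0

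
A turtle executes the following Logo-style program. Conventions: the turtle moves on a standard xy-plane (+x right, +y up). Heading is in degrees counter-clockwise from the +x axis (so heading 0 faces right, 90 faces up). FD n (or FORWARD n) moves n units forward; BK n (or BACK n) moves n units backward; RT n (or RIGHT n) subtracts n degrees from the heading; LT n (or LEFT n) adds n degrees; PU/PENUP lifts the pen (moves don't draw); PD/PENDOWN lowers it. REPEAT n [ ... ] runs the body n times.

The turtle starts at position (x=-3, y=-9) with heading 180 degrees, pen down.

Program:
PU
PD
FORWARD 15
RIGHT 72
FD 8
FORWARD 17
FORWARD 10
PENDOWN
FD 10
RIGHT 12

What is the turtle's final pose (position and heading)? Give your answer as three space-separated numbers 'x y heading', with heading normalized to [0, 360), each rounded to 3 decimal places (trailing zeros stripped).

Executing turtle program step by step:
Start: pos=(-3,-9), heading=180, pen down
PU: pen up
PD: pen down
FD 15: (-3,-9) -> (-18,-9) [heading=180, draw]
RT 72: heading 180 -> 108
FD 8: (-18,-9) -> (-20.472,-1.392) [heading=108, draw]
FD 17: (-20.472,-1.392) -> (-25.725,14.776) [heading=108, draw]
FD 10: (-25.725,14.776) -> (-28.816,24.287) [heading=108, draw]
PD: pen down
FD 10: (-28.816,24.287) -> (-31.906,33.798) [heading=108, draw]
RT 12: heading 108 -> 96
Final: pos=(-31.906,33.798), heading=96, 5 segment(s) drawn

Answer: -31.906 33.798 96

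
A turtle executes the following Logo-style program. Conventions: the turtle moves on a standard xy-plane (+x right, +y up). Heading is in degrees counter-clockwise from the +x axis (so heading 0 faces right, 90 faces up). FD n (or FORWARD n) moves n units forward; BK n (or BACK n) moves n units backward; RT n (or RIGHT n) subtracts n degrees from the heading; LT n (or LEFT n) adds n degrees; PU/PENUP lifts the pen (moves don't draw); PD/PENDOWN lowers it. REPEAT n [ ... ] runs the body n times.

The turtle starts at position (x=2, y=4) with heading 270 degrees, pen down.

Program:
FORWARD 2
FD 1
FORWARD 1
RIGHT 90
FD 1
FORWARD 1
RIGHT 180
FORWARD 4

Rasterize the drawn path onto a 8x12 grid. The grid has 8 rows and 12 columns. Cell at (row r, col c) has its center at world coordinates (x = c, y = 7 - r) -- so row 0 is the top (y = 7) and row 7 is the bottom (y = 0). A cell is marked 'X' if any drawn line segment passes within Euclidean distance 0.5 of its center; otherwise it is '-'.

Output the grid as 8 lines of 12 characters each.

Answer: ------------
------------
------------
--X---------
--X---------
--X---------
--X---------
XXXXX-------

Derivation:
Segment 0: (2,4) -> (2,2)
Segment 1: (2,2) -> (2,1)
Segment 2: (2,1) -> (2,0)
Segment 3: (2,0) -> (1,0)
Segment 4: (1,0) -> (-0,0)
Segment 5: (-0,0) -> (4,0)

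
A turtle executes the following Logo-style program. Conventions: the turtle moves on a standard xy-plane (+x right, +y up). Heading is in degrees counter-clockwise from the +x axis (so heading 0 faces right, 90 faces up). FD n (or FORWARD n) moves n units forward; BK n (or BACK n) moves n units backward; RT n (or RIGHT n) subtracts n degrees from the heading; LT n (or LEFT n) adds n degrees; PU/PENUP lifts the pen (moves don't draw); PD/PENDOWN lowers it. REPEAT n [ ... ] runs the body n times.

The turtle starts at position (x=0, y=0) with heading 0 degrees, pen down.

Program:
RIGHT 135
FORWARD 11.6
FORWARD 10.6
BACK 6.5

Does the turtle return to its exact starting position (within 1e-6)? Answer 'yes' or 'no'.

Executing turtle program step by step:
Start: pos=(0,0), heading=0, pen down
RT 135: heading 0 -> 225
FD 11.6: (0,0) -> (-8.202,-8.202) [heading=225, draw]
FD 10.6: (-8.202,-8.202) -> (-15.698,-15.698) [heading=225, draw]
BK 6.5: (-15.698,-15.698) -> (-11.102,-11.102) [heading=225, draw]
Final: pos=(-11.102,-11.102), heading=225, 3 segment(s) drawn

Start position: (0, 0)
Final position: (-11.102, -11.102)
Distance = 15.7; >= 1e-6 -> NOT closed

Answer: no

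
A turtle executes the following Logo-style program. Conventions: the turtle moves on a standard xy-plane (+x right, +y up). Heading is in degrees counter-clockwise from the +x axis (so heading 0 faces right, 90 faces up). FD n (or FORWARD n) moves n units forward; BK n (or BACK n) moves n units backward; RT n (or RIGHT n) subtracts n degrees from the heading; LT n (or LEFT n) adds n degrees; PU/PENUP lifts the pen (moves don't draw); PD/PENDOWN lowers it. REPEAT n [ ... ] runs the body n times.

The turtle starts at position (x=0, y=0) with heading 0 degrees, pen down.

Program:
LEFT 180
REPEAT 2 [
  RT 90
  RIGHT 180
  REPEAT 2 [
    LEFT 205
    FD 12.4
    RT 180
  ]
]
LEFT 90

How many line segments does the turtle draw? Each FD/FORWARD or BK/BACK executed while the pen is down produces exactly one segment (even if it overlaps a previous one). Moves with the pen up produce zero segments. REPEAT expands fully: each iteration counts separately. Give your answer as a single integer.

Answer: 4

Derivation:
Executing turtle program step by step:
Start: pos=(0,0), heading=0, pen down
LT 180: heading 0 -> 180
REPEAT 2 [
  -- iteration 1/2 --
  RT 90: heading 180 -> 90
  RT 180: heading 90 -> 270
  REPEAT 2 [
    -- iteration 1/2 --
    LT 205: heading 270 -> 115
    FD 12.4: (0,0) -> (-5.24,11.238) [heading=115, draw]
    RT 180: heading 115 -> 295
    -- iteration 2/2 --
    LT 205: heading 295 -> 140
    FD 12.4: (-5.24,11.238) -> (-14.739,19.209) [heading=140, draw]
    RT 180: heading 140 -> 320
  ]
  -- iteration 2/2 --
  RT 90: heading 320 -> 230
  RT 180: heading 230 -> 50
  REPEAT 2 [
    -- iteration 1/2 --
    LT 205: heading 50 -> 255
    FD 12.4: (-14.739,19.209) -> (-17.949,7.231) [heading=255, draw]
    RT 180: heading 255 -> 75
    -- iteration 2/2 --
    LT 205: heading 75 -> 280
    FD 12.4: (-17.949,7.231) -> (-15.796,-4.98) [heading=280, draw]
    RT 180: heading 280 -> 100
  ]
]
LT 90: heading 100 -> 190
Final: pos=(-15.796,-4.98), heading=190, 4 segment(s) drawn
Segments drawn: 4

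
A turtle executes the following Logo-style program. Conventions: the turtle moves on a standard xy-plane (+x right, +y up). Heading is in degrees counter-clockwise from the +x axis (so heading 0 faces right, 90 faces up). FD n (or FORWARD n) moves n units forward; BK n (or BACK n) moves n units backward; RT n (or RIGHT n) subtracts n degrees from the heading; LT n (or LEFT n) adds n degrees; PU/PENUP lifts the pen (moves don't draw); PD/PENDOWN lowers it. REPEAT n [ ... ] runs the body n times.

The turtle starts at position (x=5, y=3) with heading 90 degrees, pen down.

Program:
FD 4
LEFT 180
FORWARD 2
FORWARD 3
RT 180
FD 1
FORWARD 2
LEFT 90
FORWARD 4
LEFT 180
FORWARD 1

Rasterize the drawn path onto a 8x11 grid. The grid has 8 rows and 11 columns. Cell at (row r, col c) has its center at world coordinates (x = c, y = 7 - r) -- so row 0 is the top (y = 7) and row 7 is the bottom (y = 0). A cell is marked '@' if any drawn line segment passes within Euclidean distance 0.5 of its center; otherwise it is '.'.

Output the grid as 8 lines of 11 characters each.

Segment 0: (5,3) -> (5,7)
Segment 1: (5,7) -> (5,5)
Segment 2: (5,5) -> (5,2)
Segment 3: (5,2) -> (5,3)
Segment 4: (5,3) -> (5,5)
Segment 5: (5,5) -> (1,5)
Segment 6: (1,5) -> (2,5)

Answer: .....@.....
.....@.....
.@@@@@.....
.....@.....
.....@.....
.....@.....
...........
...........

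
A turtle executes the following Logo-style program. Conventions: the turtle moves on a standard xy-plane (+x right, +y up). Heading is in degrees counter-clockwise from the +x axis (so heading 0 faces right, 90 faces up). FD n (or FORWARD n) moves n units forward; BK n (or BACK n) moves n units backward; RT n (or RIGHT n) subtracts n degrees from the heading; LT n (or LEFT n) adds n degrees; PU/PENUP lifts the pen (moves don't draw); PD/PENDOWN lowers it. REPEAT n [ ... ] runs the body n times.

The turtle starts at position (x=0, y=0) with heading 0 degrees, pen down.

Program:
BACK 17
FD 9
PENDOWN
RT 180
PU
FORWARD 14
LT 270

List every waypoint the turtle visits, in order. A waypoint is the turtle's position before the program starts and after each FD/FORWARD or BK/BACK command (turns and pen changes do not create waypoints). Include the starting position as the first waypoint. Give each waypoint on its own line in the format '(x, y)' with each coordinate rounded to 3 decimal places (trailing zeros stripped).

Answer: (0, 0)
(-17, 0)
(-8, 0)
(-22, 0)

Derivation:
Executing turtle program step by step:
Start: pos=(0,0), heading=0, pen down
BK 17: (0,0) -> (-17,0) [heading=0, draw]
FD 9: (-17,0) -> (-8,0) [heading=0, draw]
PD: pen down
RT 180: heading 0 -> 180
PU: pen up
FD 14: (-8,0) -> (-22,0) [heading=180, move]
LT 270: heading 180 -> 90
Final: pos=(-22,0), heading=90, 2 segment(s) drawn
Waypoints (4 total):
(0, 0)
(-17, 0)
(-8, 0)
(-22, 0)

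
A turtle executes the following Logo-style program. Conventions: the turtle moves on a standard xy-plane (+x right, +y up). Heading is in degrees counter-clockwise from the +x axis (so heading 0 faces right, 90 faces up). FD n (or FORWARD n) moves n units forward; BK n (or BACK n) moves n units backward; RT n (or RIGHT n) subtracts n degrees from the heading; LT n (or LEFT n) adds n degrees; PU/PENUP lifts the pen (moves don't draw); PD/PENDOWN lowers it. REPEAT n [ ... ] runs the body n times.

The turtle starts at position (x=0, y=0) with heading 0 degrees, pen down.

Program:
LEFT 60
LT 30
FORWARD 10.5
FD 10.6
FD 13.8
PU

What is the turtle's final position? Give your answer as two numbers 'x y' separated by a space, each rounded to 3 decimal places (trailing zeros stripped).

Answer: 0 34.9

Derivation:
Executing turtle program step by step:
Start: pos=(0,0), heading=0, pen down
LT 60: heading 0 -> 60
LT 30: heading 60 -> 90
FD 10.5: (0,0) -> (0,10.5) [heading=90, draw]
FD 10.6: (0,10.5) -> (0,21.1) [heading=90, draw]
FD 13.8: (0,21.1) -> (0,34.9) [heading=90, draw]
PU: pen up
Final: pos=(0,34.9), heading=90, 3 segment(s) drawn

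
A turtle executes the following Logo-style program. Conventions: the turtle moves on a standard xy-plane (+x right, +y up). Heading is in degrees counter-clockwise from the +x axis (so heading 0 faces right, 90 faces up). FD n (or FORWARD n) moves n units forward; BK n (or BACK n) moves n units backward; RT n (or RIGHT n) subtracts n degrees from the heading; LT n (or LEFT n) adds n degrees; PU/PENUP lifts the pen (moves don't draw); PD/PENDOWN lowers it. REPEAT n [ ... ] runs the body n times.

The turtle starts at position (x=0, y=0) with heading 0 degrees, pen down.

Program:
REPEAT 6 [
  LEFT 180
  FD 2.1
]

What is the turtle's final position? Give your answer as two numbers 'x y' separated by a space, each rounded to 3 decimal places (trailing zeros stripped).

Answer: 0 0

Derivation:
Executing turtle program step by step:
Start: pos=(0,0), heading=0, pen down
REPEAT 6 [
  -- iteration 1/6 --
  LT 180: heading 0 -> 180
  FD 2.1: (0,0) -> (-2.1,0) [heading=180, draw]
  -- iteration 2/6 --
  LT 180: heading 180 -> 0
  FD 2.1: (-2.1,0) -> (0,0) [heading=0, draw]
  -- iteration 3/6 --
  LT 180: heading 0 -> 180
  FD 2.1: (0,0) -> (-2.1,0) [heading=180, draw]
  -- iteration 4/6 --
  LT 180: heading 180 -> 0
  FD 2.1: (-2.1,0) -> (0,0) [heading=0, draw]
  -- iteration 5/6 --
  LT 180: heading 0 -> 180
  FD 2.1: (0,0) -> (-2.1,0) [heading=180, draw]
  -- iteration 6/6 --
  LT 180: heading 180 -> 0
  FD 2.1: (-2.1,0) -> (0,0) [heading=0, draw]
]
Final: pos=(0,0), heading=0, 6 segment(s) drawn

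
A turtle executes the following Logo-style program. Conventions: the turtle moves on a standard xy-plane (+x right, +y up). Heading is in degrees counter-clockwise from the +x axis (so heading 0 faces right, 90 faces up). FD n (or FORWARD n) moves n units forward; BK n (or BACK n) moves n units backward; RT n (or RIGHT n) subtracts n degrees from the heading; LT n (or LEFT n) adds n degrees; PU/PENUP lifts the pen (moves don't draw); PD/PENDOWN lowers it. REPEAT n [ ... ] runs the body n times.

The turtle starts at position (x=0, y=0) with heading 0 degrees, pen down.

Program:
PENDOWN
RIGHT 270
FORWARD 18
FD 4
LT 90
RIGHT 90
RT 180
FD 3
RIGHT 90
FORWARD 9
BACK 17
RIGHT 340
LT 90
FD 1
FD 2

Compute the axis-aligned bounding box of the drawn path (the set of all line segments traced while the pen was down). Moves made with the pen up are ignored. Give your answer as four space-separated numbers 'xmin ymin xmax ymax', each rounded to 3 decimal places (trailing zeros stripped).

Answer: -9 0 9.026 22

Derivation:
Executing turtle program step by step:
Start: pos=(0,0), heading=0, pen down
PD: pen down
RT 270: heading 0 -> 90
FD 18: (0,0) -> (0,18) [heading=90, draw]
FD 4: (0,18) -> (0,22) [heading=90, draw]
LT 90: heading 90 -> 180
RT 90: heading 180 -> 90
RT 180: heading 90 -> 270
FD 3: (0,22) -> (0,19) [heading=270, draw]
RT 90: heading 270 -> 180
FD 9: (0,19) -> (-9,19) [heading=180, draw]
BK 17: (-9,19) -> (8,19) [heading=180, draw]
RT 340: heading 180 -> 200
LT 90: heading 200 -> 290
FD 1: (8,19) -> (8.342,18.06) [heading=290, draw]
FD 2: (8.342,18.06) -> (9.026,16.181) [heading=290, draw]
Final: pos=(9.026,16.181), heading=290, 7 segment(s) drawn

Segment endpoints: x in {-9, 0, 0, 0, 0, 8, 8.342, 9.026}, y in {0, 16.181, 18, 18.06, 19, 19, 19, 22}
xmin=-9, ymin=0, xmax=9.026, ymax=22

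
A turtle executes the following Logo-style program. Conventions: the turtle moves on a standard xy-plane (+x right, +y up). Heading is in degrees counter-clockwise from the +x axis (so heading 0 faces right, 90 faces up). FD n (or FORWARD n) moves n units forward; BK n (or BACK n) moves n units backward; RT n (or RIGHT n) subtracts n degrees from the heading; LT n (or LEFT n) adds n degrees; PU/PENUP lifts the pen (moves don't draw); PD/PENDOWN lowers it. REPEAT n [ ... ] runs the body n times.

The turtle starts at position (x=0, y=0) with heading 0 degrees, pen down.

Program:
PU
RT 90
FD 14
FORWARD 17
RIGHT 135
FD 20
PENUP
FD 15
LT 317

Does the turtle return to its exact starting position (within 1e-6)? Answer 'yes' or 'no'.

Executing turtle program step by step:
Start: pos=(0,0), heading=0, pen down
PU: pen up
RT 90: heading 0 -> 270
FD 14: (0,0) -> (0,-14) [heading=270, move]
FD 17: (0,-14) -> (0,-31) [heading=270, move]
RT 135: heading 270 -> 135
FD 20: (0,-31) -> (-14.142,-16.858) [heading=135, move]
PU: pen up
FD 15: (-14.142,-16.858) -> (-24.749,-6.251) [heading=135, move]
LT 317: heading 135 -> 92
Final: pos=(-24.749,-6.251), heading=92, 0 segment(s) drawn

Start position: (0, 0)
Final position: (-24.749, -6.251)
Distance = 25.526; >= 1e-6 -> NOT closed

Answer: no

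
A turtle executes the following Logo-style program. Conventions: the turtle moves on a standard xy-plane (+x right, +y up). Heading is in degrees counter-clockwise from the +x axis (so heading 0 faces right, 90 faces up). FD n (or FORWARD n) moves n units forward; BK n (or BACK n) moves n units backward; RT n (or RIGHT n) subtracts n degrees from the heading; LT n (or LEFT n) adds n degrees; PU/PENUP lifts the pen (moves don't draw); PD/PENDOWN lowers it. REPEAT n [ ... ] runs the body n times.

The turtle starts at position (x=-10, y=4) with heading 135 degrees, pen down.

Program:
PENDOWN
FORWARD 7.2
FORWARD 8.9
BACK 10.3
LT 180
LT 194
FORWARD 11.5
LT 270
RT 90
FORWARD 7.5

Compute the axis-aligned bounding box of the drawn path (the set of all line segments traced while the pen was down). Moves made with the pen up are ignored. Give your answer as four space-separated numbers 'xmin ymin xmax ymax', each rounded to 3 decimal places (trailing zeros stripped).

Executing turtle program step by step:
Start: pos=(-10,4), heading=135, pen down
PD: pen down
FD 7.2: (-10,4) -> (-15.091,9.091) [heading=135, draw]
FD 8.9: (-15.091,9.091) -> (-21.384,15.384) [heading=135, draw]
BK 10.3: (-21.384,15.384) -> (-14.101,8.101) [heading=135, draw]
LT 180: heading 135 -> 315
LT 194: heading 315 -> 149
FD 11.5: (-14.101,8.101) -> (-23.959,14.024) [heading=149, draw]
LT 270: heading 149 -> 59
RT 90: heading 59 -> 329
FD 7.5: (-23.959,14.024) -> (-17.53,10.161) [heading=329, draw]
Final: pos=(-17.53,10.161), heading=329, 5 segment(s) drawn

Segment endpoints: x in {-23.959, -21.384, -17.53, -15.091, -14.101, -10}, y in {4, 8.101, 9.091, 10.161, 14.024, 15.384}
xmin=-23.959, ymin=4, xmax=-10, ymax=15.384

Answer: -23.959 4 -10 15.384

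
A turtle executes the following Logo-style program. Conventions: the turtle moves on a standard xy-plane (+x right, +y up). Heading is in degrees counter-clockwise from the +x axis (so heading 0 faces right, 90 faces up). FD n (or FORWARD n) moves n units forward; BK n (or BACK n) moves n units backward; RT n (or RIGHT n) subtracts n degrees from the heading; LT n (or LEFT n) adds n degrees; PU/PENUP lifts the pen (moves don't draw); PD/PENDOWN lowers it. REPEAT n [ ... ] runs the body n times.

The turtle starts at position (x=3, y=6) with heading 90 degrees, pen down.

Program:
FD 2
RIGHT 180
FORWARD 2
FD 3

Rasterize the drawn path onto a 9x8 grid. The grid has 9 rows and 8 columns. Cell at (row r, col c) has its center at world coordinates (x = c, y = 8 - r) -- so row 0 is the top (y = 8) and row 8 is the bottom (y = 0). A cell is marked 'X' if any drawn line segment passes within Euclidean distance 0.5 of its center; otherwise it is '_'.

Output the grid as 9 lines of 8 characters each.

Answer: ___X____
___X____
___X____
___X____
___X____
___X____
________
________
________

Derivation:
Segment 0: (3,6) -> (3,8)
Segment 1: (3,8) -> (3,6)
Segment 2: (3,6) -> (3,3)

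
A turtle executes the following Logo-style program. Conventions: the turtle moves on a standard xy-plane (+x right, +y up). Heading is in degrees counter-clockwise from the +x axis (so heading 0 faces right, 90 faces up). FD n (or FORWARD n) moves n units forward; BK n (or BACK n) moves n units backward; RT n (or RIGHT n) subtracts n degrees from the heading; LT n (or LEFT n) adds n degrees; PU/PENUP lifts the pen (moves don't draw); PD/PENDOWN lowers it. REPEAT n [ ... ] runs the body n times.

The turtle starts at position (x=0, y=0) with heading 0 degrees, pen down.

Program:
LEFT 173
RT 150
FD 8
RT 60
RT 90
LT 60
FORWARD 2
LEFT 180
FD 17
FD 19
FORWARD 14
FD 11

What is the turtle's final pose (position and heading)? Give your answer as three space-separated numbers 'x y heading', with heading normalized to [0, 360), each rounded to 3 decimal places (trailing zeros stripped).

Executing turtle program step by step:
Start: pos=(0,0), heading=0, pen down
LT 173: heading 0 -> 173
RT 150: heading 173 -> 23
FD 8: (0,0) -> (7.364,3.126) [heading=23, draw]
RT 60: heading 23 -> 323
RT 90: heading 323 -> 233
LT 60: heading 233 -> 293
FD 2: (7.364,3.126) -> (8.146,1.285) [heading=293, draw]
LT 180: heading 293 -> 113
FD 17: (8.146,1.285) -> (1.503,16.933) [heading=113, draw]
FD 19: (1.503,16.933) -> (-5.921,34.423) [heading=113, draw]
FD 14: (-5.921,34.423) -> (-11.391,47.31) [heading=113, draw]
FD 11: (-11.391,47.31) -> (-15.689,57.436) [heading=113, draw]
Final: pos=(-15.689,57.436), heading=113, 6 segment(s) drawn

Answer: -15.689 57.436 113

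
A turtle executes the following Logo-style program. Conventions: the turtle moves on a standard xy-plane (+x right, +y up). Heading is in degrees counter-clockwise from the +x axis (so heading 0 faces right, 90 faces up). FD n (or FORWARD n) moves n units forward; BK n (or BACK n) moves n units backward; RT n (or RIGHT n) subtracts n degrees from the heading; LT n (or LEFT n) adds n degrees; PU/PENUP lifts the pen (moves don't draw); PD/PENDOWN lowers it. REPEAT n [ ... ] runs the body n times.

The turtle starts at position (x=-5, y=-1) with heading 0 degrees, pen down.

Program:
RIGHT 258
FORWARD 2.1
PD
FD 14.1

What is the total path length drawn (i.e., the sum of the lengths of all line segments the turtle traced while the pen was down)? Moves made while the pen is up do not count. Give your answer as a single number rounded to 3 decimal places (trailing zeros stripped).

Executing turtle program step by step:
Start: pos=(-5,-1), heading=0, pen down
RT 258: heading 0 -> 102
FD 2.1: (-5,-1) -> (-5.437,1.054) [heading=102, draw]
PD: pen down
FD 14.1: (-5.437,1.054) -> (-8.368,14.846) [heading=102, draw]
Final: pos=(-8.368,14.846), heading=102, 2 segment(s) drawn

Segment lengths:
  seg 1: (-5,-1) -> (-5.437,1.054), length = 2.1
  seg 2: (-5.437,1.054) -> (-8.368,14.846), length = 14.1
Total = 16.2

Answer: 16.2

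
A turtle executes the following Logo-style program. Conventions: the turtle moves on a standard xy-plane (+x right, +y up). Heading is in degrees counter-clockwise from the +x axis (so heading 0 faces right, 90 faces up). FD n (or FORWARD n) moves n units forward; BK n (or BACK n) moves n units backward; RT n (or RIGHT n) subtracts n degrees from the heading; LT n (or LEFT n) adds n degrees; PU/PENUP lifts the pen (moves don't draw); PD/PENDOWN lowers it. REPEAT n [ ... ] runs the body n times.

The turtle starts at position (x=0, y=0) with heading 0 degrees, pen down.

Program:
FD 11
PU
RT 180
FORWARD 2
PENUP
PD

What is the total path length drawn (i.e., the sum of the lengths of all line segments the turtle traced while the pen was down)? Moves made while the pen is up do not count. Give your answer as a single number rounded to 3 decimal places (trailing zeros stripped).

Answer: 11

Derivation:
Executing turtle program step by step:
Start: pos=(0,0), heading=0, pen down
FD 11: (0,0) -> (11,0) [heading=0, draw]
PU: pen up
RT 180: heading 0 -> 180
FD 2: (11,0) -> (9,0) [heading=180, move]
PU: pen up
PD: pen down
Final: pos=(9,0), heading=180, 1 segment(s) drawn

Segment lengths:
  seg 1: (0,0) -> (11,0), length = 11
Total = 11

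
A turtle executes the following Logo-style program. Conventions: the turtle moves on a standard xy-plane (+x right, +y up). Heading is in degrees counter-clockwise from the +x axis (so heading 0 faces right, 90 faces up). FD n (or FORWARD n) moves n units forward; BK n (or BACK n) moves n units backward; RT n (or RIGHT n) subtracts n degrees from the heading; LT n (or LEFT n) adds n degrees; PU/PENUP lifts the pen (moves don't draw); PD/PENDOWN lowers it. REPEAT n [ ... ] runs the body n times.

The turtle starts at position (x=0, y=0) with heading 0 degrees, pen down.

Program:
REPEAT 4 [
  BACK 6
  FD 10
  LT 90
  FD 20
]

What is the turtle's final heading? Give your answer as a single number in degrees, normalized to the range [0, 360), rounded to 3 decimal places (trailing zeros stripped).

Answer: 0

Derivation:
Executing turtle program step by step:
Start: pos=(0,0), heading=0, pen down
REPEAT 4 [
  -- iteration 1/4 --
  BK 6: (0,0) -> (-6,0) [heading=0, draw]
  FD 10: (-6,0) -> (4,0) [heading=0, draw]
  LT 90: heading 0 -> 90
  FD 20: (4,0) -> (4,20) [heading=90, draw]
  -- iteration 2/4 --
  BK 6: (4,20) -> (4,14) [heading=90, draw]
  FD 10: (4,14) -> (4,24) [heading=90, draw]
  LT 90: heading 90 -> 180
  FD 20: (4,24) -> (-16,24) [heading=180, draw]
  -- iteration 3/4 --
  BK 6: (-16,24) -> (-10,24) [heading=180, draw]
  FD 10: (-10,24) -> (-20,24) [heading=180, draw]
  LT 90: heading 180 -> 270
  FD 20: (-20,24) -> (-20,4) [heading=270, draw]
  -- iteration 4/4 --
  BK 6: (-20,4) -> (-20,10) [heading=270, draw]
  FD 10: (-20,10) -> (-20,0) [heading=270, draw]
  LT 90: heading 270 -> 0
  FD 20: (-20,0) -> (0,0) [heading=0, draw]
]
Final: pos=(0,0), heading=0, 12 segment(s) drawn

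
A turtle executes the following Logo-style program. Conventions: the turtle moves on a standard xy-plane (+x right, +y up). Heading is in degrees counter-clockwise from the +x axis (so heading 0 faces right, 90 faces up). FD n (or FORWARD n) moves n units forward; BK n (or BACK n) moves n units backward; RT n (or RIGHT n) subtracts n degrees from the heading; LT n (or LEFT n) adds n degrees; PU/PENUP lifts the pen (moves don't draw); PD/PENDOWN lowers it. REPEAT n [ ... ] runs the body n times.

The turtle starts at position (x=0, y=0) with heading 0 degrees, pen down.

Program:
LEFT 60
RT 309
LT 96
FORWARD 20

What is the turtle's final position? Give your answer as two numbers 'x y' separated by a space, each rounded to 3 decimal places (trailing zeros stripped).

Executing turtle program step by step:
Start: pos=(0,0), heading=0, pen down
LT 60: heading 0 -> 60
RT 309: heading 60 -> 111
LT 96: heading 111 -> 207
FD 20: (0,0) -> (-17.82,-9.08) [heading=207, draw]
Final: pos=(-17.82,-9.08), heading=207, 1 segment(s) drawn

Answer: -17.82 -9.08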